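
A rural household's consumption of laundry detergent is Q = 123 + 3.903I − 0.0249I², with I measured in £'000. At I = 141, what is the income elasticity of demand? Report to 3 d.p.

-2.467

At I = 141: Q = 178.2861.
dQ/dI = 3.903 − 0.0498I = -3.11880.
η = (dQ/dI)·(I/Q) = -3.11880 × (141/178.2861) = -2.467.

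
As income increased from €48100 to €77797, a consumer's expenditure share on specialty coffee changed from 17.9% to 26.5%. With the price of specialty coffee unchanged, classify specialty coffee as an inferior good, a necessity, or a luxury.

luxury

The budget share rises as income rises, so η > 1.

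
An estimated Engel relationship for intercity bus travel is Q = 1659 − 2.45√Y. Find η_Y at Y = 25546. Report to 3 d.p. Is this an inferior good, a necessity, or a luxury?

-0.154 (inferior good)

At Y = 25546: Q = 1267.414.
dQ/dY = -2.45/(2√Y) = -0.00766434 at this income.
η = (dQ/dY)·(Y/Q) = -0.00766434 × (25546/1267.414) = -0.154.
Since η < 0, the good is an inferior good.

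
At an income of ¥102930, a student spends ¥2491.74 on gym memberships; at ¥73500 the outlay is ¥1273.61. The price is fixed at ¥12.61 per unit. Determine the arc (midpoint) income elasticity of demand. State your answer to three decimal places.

With a constant price, Q₁ = 2491.74/12.61 = 197.600 and Q₂ = 1273.61/12.61 = 101.000 (equivalently, work directly with expenditure since P cancels).
Midpoint %ΔQ = (1273.61 − 2491.74)/1882.67 = -0.64702; midpoint %ΔI = (73500 − 102930)/88215 = -0.33362.
η = -0.64702 / -0.33362 = 1.939.

1.939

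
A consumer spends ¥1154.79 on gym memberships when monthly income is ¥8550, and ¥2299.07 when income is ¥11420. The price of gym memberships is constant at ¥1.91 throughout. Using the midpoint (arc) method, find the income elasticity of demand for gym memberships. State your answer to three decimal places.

With a constant price, Q₁ = 1154.79/1.91 = 604.602 and Q₂ = 2299.07/1.91 = 1203.702 (equivalently, work directly with expenditure since P cancels).
Midpoint %ΔQ = (2299.07 − 1154.79)/1726.93 = 0.66261; midpoint %ΔI = (11420 − 8550)/9985 = 0.28743.
η = 0.66261 / 0.28743 = 2.305.

2.305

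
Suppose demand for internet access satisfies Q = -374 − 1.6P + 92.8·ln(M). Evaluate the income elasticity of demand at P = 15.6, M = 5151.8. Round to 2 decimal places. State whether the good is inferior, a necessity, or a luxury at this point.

0.24 (necessity)

At P = 15.6, M = 5151.8: Q = 394.211.
Holding P constant, ∂Q/∂M = 92.8/M = 0.0180131.
η_M = (∂Q/∂M)·(M/Q) = 0.0180131 × (5151.8/394.211) = 0.24.
Since 0 < η < 1, this is a necessity.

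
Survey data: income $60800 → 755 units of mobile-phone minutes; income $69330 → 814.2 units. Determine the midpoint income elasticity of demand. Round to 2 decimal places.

ΔQ = 814.2 − 755 = 59.2; midpoint Q̄ = (755 + 814.2)/2 = 784.6.
ΔI = 69330 − 60800 = 8530; midpoint Ī = (60800 + 69330)/2 = 65065.
η = (ΔQ/Q̄) ÷ (ΔI/Ī) = (59.2/784.6) ÷ (8530/65065) = 0.58.

0.58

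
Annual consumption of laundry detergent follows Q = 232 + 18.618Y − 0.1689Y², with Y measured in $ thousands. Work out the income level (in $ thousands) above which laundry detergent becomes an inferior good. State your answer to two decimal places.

55.12

dQ/dY = 18.618 − 0.3378Y.
The good is inferior where dQ/dY < 0. Setting dQ/dY = 0 gives Y = 18.618 / 0.3378 = 55.12.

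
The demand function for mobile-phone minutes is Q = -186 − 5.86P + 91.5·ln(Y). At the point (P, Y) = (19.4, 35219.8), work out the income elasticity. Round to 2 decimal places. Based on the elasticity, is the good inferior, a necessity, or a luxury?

0.14 (necessity)

At P = 19.4, Y = 35219.8: Q = 658.263.
Holding P constant, ∂Q/∂Y = 91.5/Y = 0.00259797.
η_Y = (∂Q/∂Y)·(Y/Q) = 0.00259797 × (35219.8/658.263) = 0.14.
Since 0 < η < 1, this is a necessity.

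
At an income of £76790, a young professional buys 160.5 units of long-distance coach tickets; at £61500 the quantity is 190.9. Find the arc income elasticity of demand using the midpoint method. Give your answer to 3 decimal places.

-0.782

ΔQ = 190.9 − 160.5 = 30.4; midpoint Q̄ = (160.5 + 190.9)/2 = 175.7.
ΔI = 61500 − 76790 = -15290; midpoint Ī = (76790 + 61500)/2 = 69145.
η = (ΔQ/Q̄) ÷ (ΔI/Ī) = (30.4/175.7) ÷ (-15290/69145) = -0.782.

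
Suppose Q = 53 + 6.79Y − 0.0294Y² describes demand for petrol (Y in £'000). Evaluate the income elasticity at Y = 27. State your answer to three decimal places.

0.654

At Y = 27: Q = 214.8974.
dQ/dY = 6.79 − 0.0588Y = 5.20240.
η = (dQ/dY)·(Y/Q) = 5.20240 × (27/214.8974) = 0.654.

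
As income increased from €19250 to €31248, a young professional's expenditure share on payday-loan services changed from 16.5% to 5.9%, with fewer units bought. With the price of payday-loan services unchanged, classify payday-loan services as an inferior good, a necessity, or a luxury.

inferior good

Quantity demanded falls as income rises, so η < 0.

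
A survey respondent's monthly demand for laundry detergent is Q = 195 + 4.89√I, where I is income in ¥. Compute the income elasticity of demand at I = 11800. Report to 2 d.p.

At I = 11800: Q = 726.190.
dQ/dI = 4.89/(2√I) = 0.022508 at this income.
η = (dQ/dI)·(I/Q) = 0.022508 × (11800/726.190) = 0.37.

0.37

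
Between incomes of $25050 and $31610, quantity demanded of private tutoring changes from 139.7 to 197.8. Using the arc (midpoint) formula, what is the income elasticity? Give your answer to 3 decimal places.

ΔQ = 197.8 − 139.7 = 58.1; midpoint Q̄ = (139.7 + 197.8)/2 = 168.75.
ΔI = 31610 − 25050 = 6560; midpoint Ī = (25050 + 31610)/2 = 28330.
η = (ΔQ/Q̄) ÷ (ΔI/Ī) = (58.1/168.75) ÷ (6560/28330) = 1.487.

1.487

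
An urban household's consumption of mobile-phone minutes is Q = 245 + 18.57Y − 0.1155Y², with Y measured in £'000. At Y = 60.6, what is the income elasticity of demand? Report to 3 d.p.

At Y = 60.6: Q = 946.1844.
dQ/dY = 18.57 − 0.231Y = 4.57140.
η = (dQ/dY)·(Y/Q) = 4.57140 × (60.6/946.1844) = 0.293.

0.293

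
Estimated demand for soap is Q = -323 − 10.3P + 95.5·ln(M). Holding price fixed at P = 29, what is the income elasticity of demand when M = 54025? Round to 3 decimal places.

At P = 29, M = 54025: Q = 418.983.
Holding P constant, ∂Q/∂M = 95.5/M = 0.0017677.
η_M = (∂Q/∂M)·(M/Q) = 0.0017677 × (54025/418.983) = 0.228.

0.228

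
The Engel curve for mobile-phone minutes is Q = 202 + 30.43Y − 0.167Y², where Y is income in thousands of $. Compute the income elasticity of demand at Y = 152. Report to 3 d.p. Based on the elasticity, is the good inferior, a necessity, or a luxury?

At Y = 152: Q = 968.9920.
dQ/dY = 30.43 − 0.334Y = -20.33800.
η = (dQ/dY)·(Y/Q) = -20.33800 × (152/968.9920) = -3.190.
η < 0 ⇒ inferior good.

-3.190 (inferior good)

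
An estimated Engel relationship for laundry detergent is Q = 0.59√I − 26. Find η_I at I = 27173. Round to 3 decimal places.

At I = 27173: Q = 71.257.
dQ/dI = 0.59/(2√I) = 0.00178959 at this income.
η = (dQ/dI)·(I/Q) = 0.00178959 × (27173/71.257) = 0.682.

0.682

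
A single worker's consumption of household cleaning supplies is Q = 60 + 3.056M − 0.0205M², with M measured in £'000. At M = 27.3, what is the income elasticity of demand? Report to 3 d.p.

At M = 27.3: Q = 128.1504.
dQ/dM = 3.056 − 0.041M = 1.93670.
η = (dQ/dM)·(M/Q) = 1.93670 × (27.3/128.1504) = 0.413.

0.413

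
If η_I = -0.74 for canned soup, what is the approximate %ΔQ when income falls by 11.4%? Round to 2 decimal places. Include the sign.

%ΔQ ≈ η × %ΔI = -0.74 × (-11.4%) = 8.44%.

8.44%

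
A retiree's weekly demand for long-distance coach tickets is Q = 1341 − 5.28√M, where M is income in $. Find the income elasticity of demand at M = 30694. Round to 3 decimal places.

-1.112

At M = 30694: Q = 415.960.
dQ/dM = -5.28/(2√M) = -0.0150687 at this income.
η = (dQ/dM)·(M/Q) = -0.0150687 × (30694/415.960) = -1.112.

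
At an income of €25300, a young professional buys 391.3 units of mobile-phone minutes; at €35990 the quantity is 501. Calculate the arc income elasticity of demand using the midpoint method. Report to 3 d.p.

0.705

ΔQ = 501 − 391.3 = 109.7; midpoint Q̄ = (391.3 + 501)/2 = 446.15.
ΔI = 35990 − 25300 = 10690; midpoint Ī = (25300 + 35990)/2 = 30645.
η = (ΔQ/Q̄) ÷ (ΔI/Ī) = (109.7/446.15) ÷ (10690/30645) = 0.705.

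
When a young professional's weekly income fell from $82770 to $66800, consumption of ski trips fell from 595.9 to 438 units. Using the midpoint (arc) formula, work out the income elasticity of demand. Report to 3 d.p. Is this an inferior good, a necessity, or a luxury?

ΔQ = 438 − 595.9 = -157.9; midpoint Q̄ = (595.9 + 438)/2 = 516.95.
ΔI = 66800 − 82770 = -15970; midpoint Ī = (82770 + 66800)/2 = 74785.
η = (ΔQ/Q̄) ÷ (ΔI/Ī) = (-157.9/516.95) ÷ (-15970/74785) = 1.430.
η > 1 ⇒ luxury.

1.430 (luxury)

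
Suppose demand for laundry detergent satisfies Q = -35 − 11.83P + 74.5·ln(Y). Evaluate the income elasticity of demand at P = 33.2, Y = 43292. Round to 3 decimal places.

At P = 33.2, Y = 43292: Q = 367.585.
Holding P constant, ∂Q/∂Y = 74.5/Y = 0.00172087.
η_Y = (∂Q/∂Y)·(Y/Q) = 0.00172087 × (43292/367.585) = 0.203.

0.203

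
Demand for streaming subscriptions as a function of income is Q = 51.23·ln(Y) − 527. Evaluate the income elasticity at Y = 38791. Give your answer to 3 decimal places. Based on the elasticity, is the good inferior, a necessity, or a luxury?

3.584 (luxury)

At Y = 38791: Q = 14.293.
dQ/dY = 51.23/Y = 0.00132067 at this income.
η = (dQ/dY)·(Y/Q) = 0.00132067 × (38791/14.293) = 3.584.
Since η > 1, the good is a luxury.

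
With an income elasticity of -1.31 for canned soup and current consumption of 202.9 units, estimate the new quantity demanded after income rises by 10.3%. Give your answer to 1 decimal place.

%ΔQ ≈ η × %ΔI = -1.31 × 10.3% = -13.493%.
New Q ≈ 202.9 × (1 − 0.13493) = 175.5.

175.5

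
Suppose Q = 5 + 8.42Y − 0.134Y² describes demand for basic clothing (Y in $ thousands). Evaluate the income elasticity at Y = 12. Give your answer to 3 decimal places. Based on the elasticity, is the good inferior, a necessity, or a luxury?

0.720 (necessity)

At Y = 12: Q = 86.7440.
dQ/dY = 8.42 − 0.268Y = 5.20400.
η = (dQ/dY)·(Y/Q) = 5.20400 × (12/86.7440) = 0.720.
0 < η < 1 ⇒ necessity.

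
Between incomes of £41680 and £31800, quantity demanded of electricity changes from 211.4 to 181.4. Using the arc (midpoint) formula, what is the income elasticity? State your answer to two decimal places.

ΔQ = 181.4 − 211.4 = -30; midpoint Q̄ = (211.4 + 181.4)/2 = 196.4.
ΔI = 31800 − 41680 = -9880; midpoint Ī = (41680 + 31800)/2 = 36740.
η = (ΔQ/Q̄) ÷ (ΔI/Ī) = (-30/196.4) ÷ (-9880/36740) = 0.57.

0.57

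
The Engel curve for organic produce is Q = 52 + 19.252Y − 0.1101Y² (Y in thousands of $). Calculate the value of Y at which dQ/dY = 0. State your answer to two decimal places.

87.43

dQ/dY = 19.252 − 0.2202Y.
The good is inferior where dQ/dY < 0. Setting dQ/dY = 0 gives Y = 19.252 / 0.2202 = 87.43.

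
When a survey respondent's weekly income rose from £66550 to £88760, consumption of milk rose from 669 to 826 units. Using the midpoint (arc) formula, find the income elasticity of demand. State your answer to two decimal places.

0.73

ΔQ = 826 − 669 = 157; midpoint Q̄ = (669 + 826)/2 = 747.5.
ΔI = 88760 − 66550 = 22210; midpoint Ī = (66550 + 88760)/2 = 77655.
η = (ΔQ/Q̄) ÷ (ΔI/Ī) = (157/747.5) ÷ (22210/77655) = 0.73.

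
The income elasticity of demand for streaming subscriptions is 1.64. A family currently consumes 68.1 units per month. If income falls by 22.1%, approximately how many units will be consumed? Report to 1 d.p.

%ΔQ ≈ η × %ΔI = 1.64 × (-22.1%) = -36.244%.
New Q ≈ 68.1 × (1 − 0.36244) = 43.4.

43.4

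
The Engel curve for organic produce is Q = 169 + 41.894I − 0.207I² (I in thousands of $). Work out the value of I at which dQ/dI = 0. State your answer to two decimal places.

dQ/dI = 41.894 − 0.414I.
The good is inferior where dQ/dI < 0. Setting dQ/dI = 0 gives I = 41.894 / 0.414 = 101.19.

101.19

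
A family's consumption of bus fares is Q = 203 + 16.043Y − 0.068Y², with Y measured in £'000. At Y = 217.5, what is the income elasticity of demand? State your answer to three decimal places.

At Y = 217.5: Q = 475.5275.
dQ/dY = 16.043 − 0.136Y = -13.53700.
η = (dQ/dY)·(Y/Q) = -13.53700 × (217.5/475.5275) = -6.192.

-6.192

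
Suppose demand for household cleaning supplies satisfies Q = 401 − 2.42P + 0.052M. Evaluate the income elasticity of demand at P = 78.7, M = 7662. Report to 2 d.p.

At P = 78.7, M = 7662: Q = 608.970.
Holding P constant, ∂Q/∂M = 0.052.
η_M = (∂Q/∂M)·(M/Q) = 0.052 × (7662/608.970) = 0.65.

0.65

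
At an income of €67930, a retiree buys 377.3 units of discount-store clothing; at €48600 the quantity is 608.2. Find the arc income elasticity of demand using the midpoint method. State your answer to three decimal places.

ΔQ = 608.2 − 377.3 = 230.9; midpoint Q̄ = (377.3 + 608.2)/2 = 492.75.
ΔI = 48600 − 67930 = -19330; midpoint Ī = (67930 + 48600)/2 = 58265.
η = (ΔQ/Q̄) ÷ (ΔI/Ī) = (230.9/492.75) ÷ (-19330/58265) = -1.412.

-1.412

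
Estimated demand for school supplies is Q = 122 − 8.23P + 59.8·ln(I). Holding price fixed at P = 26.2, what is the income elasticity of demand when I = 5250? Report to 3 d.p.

0.143

At P = 26.2, I = 5250: Q = 418.620.
Holding P constant, ∂Q/∂I = 59.8/I = 0.0113905.
η_I = (∂Q/∂I)·(I/Q) = 0.0113905 × (5250/418.620) = 0.143.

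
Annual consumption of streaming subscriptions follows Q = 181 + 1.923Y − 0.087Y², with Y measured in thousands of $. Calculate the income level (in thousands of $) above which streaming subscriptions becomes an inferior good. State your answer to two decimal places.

11.05

dQ/dY = 1.923 − 0.174Y.
The good is inferior where dQ/dY < 0. Setting dQ/dY = 0 gives Y = 1.923 / 0.174 = 11.05.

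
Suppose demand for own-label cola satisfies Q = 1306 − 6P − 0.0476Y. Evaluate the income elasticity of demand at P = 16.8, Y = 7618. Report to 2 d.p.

-0.43

At P = 16.8, Y = 7618: Q = 842.583.
Holding P constant, ∂Q/∂Y = −0.0476.
η_Y = (∂Q/∂Y)·(Y/Q) = -0.0476 × (7618/842.583) = -0.43.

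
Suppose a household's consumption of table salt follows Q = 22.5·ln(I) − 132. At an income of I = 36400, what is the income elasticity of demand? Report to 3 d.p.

At I = 36400: Q = 104.302.
dQ/dI = 22.5/I = 0.000618132 at this income.
η = (dQ/dI)·(I/Q) = 0.000618132 × (36400/104.302) = 0.216.

0.216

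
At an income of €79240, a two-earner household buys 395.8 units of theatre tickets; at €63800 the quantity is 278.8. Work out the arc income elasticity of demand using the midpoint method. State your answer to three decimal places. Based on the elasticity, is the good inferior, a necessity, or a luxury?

ΔQ = 278.8 − 395.8 = -117; midpoint Q̄ = (395.8 + 278.8)/2 = 337.3.
ΔI = 63800 − 79240 = -15440; midpoint Ī = (79240 + 63800)/2 = 71520.
η = (ΔQ/Q̄) ÷ (ΔI/Ī) = (-117/337.3) ÷ (-15440/71520) = 1.607.
η > 1 ⇒ luxury.

1.607 (luxury)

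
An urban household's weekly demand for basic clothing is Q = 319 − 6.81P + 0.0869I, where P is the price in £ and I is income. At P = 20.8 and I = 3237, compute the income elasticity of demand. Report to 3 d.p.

At P = 20.8, I = 3237: Q = 458.647.
Holding P constant, ∂Q/∂I = 0.0869.
η_I = (∂Q/∂I)·(I/Q) = 0.0869 × (3237/458.647) = 0.613.

0.613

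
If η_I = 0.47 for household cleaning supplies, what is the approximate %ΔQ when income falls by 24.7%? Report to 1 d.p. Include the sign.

-11.6%

%ΔQ ≈ η × %ΔI = 0.47 × (-24.7%) = -11.6%.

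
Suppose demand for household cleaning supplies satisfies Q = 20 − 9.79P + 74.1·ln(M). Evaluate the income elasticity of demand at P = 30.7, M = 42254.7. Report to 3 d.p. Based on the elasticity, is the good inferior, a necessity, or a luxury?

At P = 30.7, M = 42254.7: Q = 508.721.
Holding P constant, ∂Q/∂M = 74.1/M = 0.00175365.
η_M = (∂Q/∂M)·(M/Q) = 0.00175365 × (42254.7/508.721) = 0.146.
Since 0 < η < 1, this is a necessity.

0.146 (necessity)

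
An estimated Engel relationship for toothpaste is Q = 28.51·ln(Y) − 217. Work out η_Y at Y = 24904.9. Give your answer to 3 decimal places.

At Y = 24904.9: Q = 71.602.
dQ/dY = 28.51/Y = 0.00114475 at this income.
η = (dQ/dY)·(Y/Q) = 0.00114475 × (24904.9/71.602) = 0.398.

0.398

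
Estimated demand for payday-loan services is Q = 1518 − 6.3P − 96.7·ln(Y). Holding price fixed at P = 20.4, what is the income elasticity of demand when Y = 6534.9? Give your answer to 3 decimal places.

-0.179

At P = 20.4, Y = 6534.9: Q = 539.979.
Holding P constant, ∂Q/∂Y = -96.7/Y = -0.0147975.
η_Y = (∂Q/∂Y)·(Y/Q) = -0.0147975 × (6534.9/539.979) = -0.179.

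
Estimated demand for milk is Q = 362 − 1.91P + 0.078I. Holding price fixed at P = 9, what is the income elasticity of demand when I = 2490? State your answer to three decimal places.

At P = 9, I = 2490: Q = 539.030.
Holding P constant, ∂Q/∂I = 0.078.
η_I = (∂Q/∂I)·(I/Q) = 0.078 × (2490/539.030) = 0.360.

0.360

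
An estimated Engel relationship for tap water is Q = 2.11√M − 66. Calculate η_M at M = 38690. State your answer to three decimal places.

0.595

At M = 38690: Q = 349.032.
dQ/dM = 2.11/(2√M) = 0.00536356 at this income.
η = (dQ/dM)·(M/Q) = 0.00536356 × (38690/349.032) = 0.595.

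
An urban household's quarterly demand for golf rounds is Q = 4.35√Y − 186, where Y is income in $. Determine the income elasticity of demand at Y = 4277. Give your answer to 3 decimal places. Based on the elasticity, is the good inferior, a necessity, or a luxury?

1.444 (luxury)

At Y = 4277: Q = 98.485.
dQ/dY = 4.35/(2√Y) = 0.0332575 at this income.
η = (dQ/dY)·(Y/Q) = 0.0332575 × (4277/98.485) = 1.444.
Since η > 1, the good is a luxury.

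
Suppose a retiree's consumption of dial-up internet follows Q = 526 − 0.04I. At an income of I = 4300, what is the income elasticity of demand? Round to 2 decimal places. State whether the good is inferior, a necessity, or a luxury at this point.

-0.49 (inferior good)

At I = 4300: Q = 354.000.
dQ/dI = −0.04.
η = (dQ/dI)·(I/Q) = -0.04 × (4300/354.000) = -0.49.
Since η < 0, the good is an inferior good.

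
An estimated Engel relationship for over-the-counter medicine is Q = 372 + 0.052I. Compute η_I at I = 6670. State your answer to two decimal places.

0.48

At I = 6670: Q = 718.840.
dQ/dI = 0.052.
η = (dQ/dI)·(I/Q) = 0.052 × (6670/718.840) = 0.48.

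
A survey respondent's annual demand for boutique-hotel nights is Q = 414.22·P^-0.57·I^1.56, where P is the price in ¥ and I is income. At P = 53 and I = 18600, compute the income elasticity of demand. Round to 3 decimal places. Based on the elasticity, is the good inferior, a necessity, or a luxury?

1.560 (luxury)

For a multiplicative demand Q = A·P^α·I^β, the income elasticity is β everywhere.
Here β = 1.56, so η = 1.560.
Since η > 1, this is a luxury.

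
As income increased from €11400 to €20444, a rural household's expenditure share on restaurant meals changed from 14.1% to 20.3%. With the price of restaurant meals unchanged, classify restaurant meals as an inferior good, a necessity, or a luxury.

luxury

The budget share rises as income rises, so η > 1.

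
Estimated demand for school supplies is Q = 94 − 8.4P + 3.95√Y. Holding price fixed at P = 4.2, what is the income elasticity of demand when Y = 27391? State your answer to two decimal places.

At P = 4.2, Y = 27391: Q = 712.454.
Holding P constant, ∂Q/∂Y = 3.95/(2√Y) = 0.0119334.
η_Y = (∂Q/∂Y)·(Y/Q) = 0.0119334 × (27391/712.454) = 0.46.

0.46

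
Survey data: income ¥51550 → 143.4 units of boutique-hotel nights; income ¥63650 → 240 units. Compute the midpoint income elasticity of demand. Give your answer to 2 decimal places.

2.40

ΔQ = 240 − 143.4 = 96.6; midpoint Q̄ = (143.4 + 240)/2 = 191.7.
ΔI = 63650 − 51550 = 12100; midpoint Ī = (51550 + 63650)/2 = 57600.
η = (ΔQ/Q̄) ÷ (ΔI/Ī) = (96.6/191.7) ÷ (12100/57600) = 2.40.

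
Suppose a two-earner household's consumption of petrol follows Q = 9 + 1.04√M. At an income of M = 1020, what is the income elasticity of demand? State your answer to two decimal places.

0.39

At M = 1020: Q = 42.215.
dQ/dM = 1.04/(2√M) = 0.0162818 at this income.
η = (dQ/dM)·(M/Q) = 0.0162818 × (1020/42.215) = 0.39.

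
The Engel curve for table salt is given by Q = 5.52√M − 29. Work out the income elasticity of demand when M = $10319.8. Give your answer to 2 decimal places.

At M = 10319.8: Q = 531.757.
dQ/dM = 5.52/(2√M) = 0.027169 at this income.
η = (dQ/dM)·(M/Q) = 0.027169 × (10319.8/531.757) = 0.53.

0.53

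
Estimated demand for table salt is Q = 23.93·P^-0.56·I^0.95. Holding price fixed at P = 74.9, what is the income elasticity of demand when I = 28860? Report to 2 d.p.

0.95

For a multiplicative demand Q = A·P^α·I^β, the income elasticity is β everywhere.
Here β = 0.95, so η = 0.95.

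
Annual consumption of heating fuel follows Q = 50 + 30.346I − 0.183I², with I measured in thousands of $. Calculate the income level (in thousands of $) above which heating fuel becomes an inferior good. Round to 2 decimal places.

82.91

dQ/dI = 30.346 − 0.366I.
The good is inferior where dQ/dI < 0. Setting dQ/dI = 0 gives I = 30.346 / 0.366 = 82.91.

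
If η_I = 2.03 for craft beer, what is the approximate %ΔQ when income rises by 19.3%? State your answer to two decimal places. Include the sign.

%ΔQ ≈ η × %ΔI = 2.03 × 19.3% = 39.18%.

39.18%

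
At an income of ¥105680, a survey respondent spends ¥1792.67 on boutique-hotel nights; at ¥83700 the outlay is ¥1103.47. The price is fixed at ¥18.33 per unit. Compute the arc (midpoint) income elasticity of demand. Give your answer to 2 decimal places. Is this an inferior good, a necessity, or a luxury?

2.05 (luxury)

With a constant price, Q₁ = 1792.67/18.33 = 97.800 and Q₂ = 1103.47/18.33 = 60.200 (equivalently, work directly with expenditure since P cancels).
Midpoint %ΔQ = (1103.47 − 1792.67)/1448.07 = -0.47594; midpoint %ΔI = (83700 − 105680)/94690 = -0.23213.
η = -0.47594 / -0.23213 = 2.05.
η > 1 ⇒ luxury.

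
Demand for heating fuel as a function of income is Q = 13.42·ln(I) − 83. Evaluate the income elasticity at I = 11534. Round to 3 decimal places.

0.316

At I = 11534: Q = 42.518.
dQ/dI = 13.42/I = 0.00116352 at this income.
η = (dQ/dI)·(I/Q) = 0.00116352 × (11534/42.518) = 0.316.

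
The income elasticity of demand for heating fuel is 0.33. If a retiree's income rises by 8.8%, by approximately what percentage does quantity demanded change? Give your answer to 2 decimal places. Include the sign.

%ΔQ ≈ η × %ΔI = 0.33 × 8.8% = 2.90%.

2.90%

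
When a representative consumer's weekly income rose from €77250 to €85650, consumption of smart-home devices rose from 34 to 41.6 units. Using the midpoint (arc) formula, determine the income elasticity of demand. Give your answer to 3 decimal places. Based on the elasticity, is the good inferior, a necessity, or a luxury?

1.950 (luxury)

ΔQ = 41.6 − 34 = 7.6; midpoint Q̄ = (34 + 41.6)/2 = 37.8.
ΔI = 85650 − 77250 = 8400; midpoint Ī = (77250 + 85650)/2 = 81450.
η = (ΔQ/Q̄) ÷ (ΔI/Ī) = (7.6/37.8) ÷ (8400/81450) = 1.950.
η > 1 ⇒ luxury.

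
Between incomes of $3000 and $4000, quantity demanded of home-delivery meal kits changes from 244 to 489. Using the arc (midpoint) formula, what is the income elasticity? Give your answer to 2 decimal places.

2.34

ΔQ = 489 − 244 = 245; midpoint Q̄ = (244 + 489)/2 = 366.5.
ΔI = 4000 − 3000 = 1000; midpoint Ī = (3000 + 4000)/2 = 3500.
η = (ΔQ/Q̄) ÷ (ΔI/Ī) = (245/366.5) ÷ (1000/3500) = 2.34.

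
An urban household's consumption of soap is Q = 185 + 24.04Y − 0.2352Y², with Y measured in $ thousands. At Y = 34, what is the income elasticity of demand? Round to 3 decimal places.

0.375

At Y = 34: Q = 730.4688.
dQ/dY = 24.04 − 0.4704Y = 8.04640.
η = (dQ/dY)·(Y/Q) = 8.04640 × (34/730.4688) = 0.375.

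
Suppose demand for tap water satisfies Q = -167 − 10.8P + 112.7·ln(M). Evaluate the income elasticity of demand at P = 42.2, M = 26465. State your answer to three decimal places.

0.215

At P = 42.2, M = 26465: Q = 524.929.
Holding P constant, ∂Q/∂M = 112.7/M = 0.00425845.
η_M = (∂Q/∂M)·(M/Q) = 0.00425845 × (26465/524.929) = 0.215.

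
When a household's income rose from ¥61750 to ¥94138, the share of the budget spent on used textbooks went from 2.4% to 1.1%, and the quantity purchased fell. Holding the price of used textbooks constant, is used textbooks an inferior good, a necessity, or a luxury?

Quantity demanded falls as income rises, so η < 0.

inferior good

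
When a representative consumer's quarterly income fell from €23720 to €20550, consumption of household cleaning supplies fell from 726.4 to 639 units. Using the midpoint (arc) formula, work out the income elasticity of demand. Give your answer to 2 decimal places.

0.89

ΔQ = 639 − 726.4 = -87.4; midpoint Q̄ = (726.4 + 639)/2 = 682.7.
ΔI = 20550 − 23720 = -3170; midpoint Ī = (23720 + 20550)/2 = 22135.
η = (ΔQ/Q̄) ÷ (ΔI/Ī) = (-87.4/682.7) ÷ (-3170/22135) = 0.89.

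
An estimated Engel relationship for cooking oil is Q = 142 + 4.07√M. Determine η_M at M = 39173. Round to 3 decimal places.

0.425

At M = 39173: Q = 947.541.
dQ/dM = 4.07/(2√M) = 0.0102818 at this income.
η = (dQ/dM)·(M/Q) = 0.0102818 × (39173/947.541) = 0.425.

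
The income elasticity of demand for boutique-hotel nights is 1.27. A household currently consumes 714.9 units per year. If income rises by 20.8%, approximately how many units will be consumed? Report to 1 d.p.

%ΔQ ≈ η × %ΔI = 1.27 × 20.8% = 26.416%.
New Q ≈ 714.9 × (1 + 0.26416) = 903.7.

903.7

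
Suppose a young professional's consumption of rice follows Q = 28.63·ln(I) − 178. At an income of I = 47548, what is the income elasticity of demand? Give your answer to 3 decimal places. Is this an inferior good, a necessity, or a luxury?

At I = 47548: Q = 130.331.
dQ/dI = 28.63/I = 0.000602128 at this income.
η = (dQ/dI)·(I/Q) = 0.000602128 × (47548/130.331) = 0.220.
Since 0 < η < 1, the good is a necessity.

0.220 (necessity)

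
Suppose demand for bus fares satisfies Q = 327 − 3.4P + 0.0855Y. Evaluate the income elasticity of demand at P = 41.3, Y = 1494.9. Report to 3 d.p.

At P = 41.3, Y = 1494.9: Q = 314.394.
Holding P constant, ∂Q/∂Y = 0.0855.
η_Y = (∂Q/∂Y)·(Y/Q) = 0.0855 × (1494.9/314.394) = 0.407.

0.407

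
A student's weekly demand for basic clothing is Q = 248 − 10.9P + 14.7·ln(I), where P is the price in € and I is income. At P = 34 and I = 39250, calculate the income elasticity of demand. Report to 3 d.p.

At P = 34, I = 39250: Q = 32.892.
Holding P constant, ∂Q/∂I = 14.7/I = 0.000374522.
η_I = (∂Q/∂I)·(I/Q) = 0.000374522 × (39250/32.892) = 0.447.

0.447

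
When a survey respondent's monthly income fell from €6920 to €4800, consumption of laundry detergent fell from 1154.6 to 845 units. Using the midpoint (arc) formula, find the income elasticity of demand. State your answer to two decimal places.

ΔQ = 845 − 1154.6 = -309.6; midpoint Q̄ = (1154.6 + 845)/2 = 999.8.
ΔI = 4800 − 6920 = -2120; midpoint Ī = (6920 + 4800)/2 = 5860.
η = (ΔQ/Q̄) ÷ (ΔI/Ī) = (-309.6/999.8) ÷ (-2120/5860) = 0.86.

0.86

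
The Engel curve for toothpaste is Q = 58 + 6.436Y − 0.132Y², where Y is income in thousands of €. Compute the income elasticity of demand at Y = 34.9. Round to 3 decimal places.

-0.796

At Y = 34.9: Q = 121.8391.
dQ/dY = 6.436 − 0.264Y = -2.77760.
η = (dQ/dY)·(Y/Q) = -2.77760 × (34.9/121.8391) = -0.796.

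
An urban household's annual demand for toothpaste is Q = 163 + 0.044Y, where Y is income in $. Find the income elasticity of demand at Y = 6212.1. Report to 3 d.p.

0.626

At Y = 6212.1: Q = 436.332.
dQ/dY = 0.044.
η = (dQ/dY)·(Y/Q) = 0.044 × (6212.1/436.332) = 0.626.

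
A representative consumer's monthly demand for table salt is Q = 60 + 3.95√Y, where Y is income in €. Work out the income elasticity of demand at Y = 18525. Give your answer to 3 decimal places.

0.450

At Y = 18525: Q = 597.621.
dQ/dY = 3.95/(2√Y) = 0.0145107 at this income.
η = (dQ/dY)·(Y/Q) = 0.0145107 × (18525/597.621) = 0.450.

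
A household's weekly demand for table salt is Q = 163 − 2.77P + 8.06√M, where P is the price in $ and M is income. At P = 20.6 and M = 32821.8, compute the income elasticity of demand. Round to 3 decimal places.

0.466

At P = 20.6, M = 32821.8: Q = 1566.151.
Holding P constant, ∂Q/∂M = 8.06/(2√M) = 0.0222446.
η_M = (∂Q/∂M)·(M/Q) = 0.0222446 × (32821.8/1566.151) = 0.466.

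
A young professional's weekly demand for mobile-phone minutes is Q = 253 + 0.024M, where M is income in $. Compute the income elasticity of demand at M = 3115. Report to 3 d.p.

At M = 3115: Q = 327.760.
dQ/dM = 0.024.
η = (dQ/dM)·(M/Q) = 0.024 × (3115/327.760) = 0.228.

0.228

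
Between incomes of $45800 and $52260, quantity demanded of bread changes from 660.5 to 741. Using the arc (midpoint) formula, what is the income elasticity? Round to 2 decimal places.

0.87

ΔQ = 741 − 660.5 = 80.5; midpoint Q̄ = (660.5 + 741)/2 = 700.75.
ΔI = 52260 − 45800 = 6460; midpoint Ī = (45800 + 52260)/2 = 49030.
η = (ΔQ/Q̄) ÷ (ΔI/Ī) = (80.5/700.75) ÷ (6460/49030) = 0.87.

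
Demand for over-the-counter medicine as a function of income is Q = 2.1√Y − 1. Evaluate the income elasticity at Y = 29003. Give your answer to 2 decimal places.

0.50

At Y = 29003: Q = 356.636.
dQ/dY = 2.1/(2√Y) = 0.00616549 at this income.
η = (dQ/dY)·(Y/Q) = 0.00616549 × (29003/356.636) = 0.50.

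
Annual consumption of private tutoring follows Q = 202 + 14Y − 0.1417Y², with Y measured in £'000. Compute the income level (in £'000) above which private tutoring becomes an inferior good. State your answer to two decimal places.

49.40

dQ/dY = 14 − 0.2834Y.
The good is inferior where dQ/dY < 0. Setting dQ/dY = 0 gives Y = 14 / 0.2834 = 49.40.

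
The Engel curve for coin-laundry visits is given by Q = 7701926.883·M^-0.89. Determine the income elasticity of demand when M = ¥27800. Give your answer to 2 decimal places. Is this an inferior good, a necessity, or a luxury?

-0.89 (inferior good)

For Q = A·M^β the income elasticity is constant and equal to β.
Here β = -0.89, so η = -0.89.
Since η < 0, the good is an inferior good.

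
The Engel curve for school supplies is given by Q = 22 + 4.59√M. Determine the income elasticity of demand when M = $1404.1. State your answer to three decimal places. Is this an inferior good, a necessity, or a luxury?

0.443 (necessity)

At M = 1404.1: Q = 193.993.
dQ/dM = 4.59/(2√M) = 0.0612468 at this income.
η = (dQ/dM)·(M/Q) = 0.0612468 × (1404.1/193.993) = 0.443.
Since 0 < η < 1, the good is a necessity.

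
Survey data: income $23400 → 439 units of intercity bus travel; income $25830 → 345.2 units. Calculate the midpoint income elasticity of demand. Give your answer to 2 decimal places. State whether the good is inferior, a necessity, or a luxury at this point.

ΔQ = 345.2 − 439 = -93.8; midpoint Q̄ = (439 + 345.2)/2 = 392.1.
ΔI = 25830 − 23400 = 2430; midpoint Ī = (23400 + 25830)/2 = 24615.
η = (ΔQ/Q̄) ÷ (ΔI/Ī) = (-93.8/392.1) ÷ (2430/24615) = -2.42.
η < 0 ⇒ inferior good.

-2.42 (inferior good)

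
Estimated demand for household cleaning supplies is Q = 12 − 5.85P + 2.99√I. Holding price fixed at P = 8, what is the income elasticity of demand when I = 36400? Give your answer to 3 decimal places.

At P = 8, I = 36400: Q = 535.656.
Holding P constant, ∂Q/∂I = 2.99/(2√I) = 0.00783593.
η_I = (∂Q/∂I)·(I/Q) = 0.00783593 × (36400/535.656) = 0.532.

0.532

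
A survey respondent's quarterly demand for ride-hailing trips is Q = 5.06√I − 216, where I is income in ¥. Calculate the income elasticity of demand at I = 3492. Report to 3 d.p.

1.801

At I = 3492: Q = 83.011.
dQ/dI = 5.06/(2√I) = 0.0428138 at this income.
η = (dQ/dI)·(I/Q) = 0.0428138 × (3492/83.011) = 1.801.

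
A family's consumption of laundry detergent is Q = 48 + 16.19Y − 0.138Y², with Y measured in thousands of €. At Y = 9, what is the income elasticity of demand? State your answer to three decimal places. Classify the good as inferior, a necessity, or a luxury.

At Y = 9: Q = 182.5320.
dQ/dY = 16.19 − 0.276Y = 13.70600.
η = (dQ/dY)·(Y/Q) = 13.70600 × (9/182.5320) = 0.676.
0 < η < 1 ⇒ necessity.

0.676 (necessity)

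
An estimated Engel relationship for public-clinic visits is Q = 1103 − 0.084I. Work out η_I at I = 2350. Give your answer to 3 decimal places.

-0.218

At I = 2350: Q = 905.600.
dQ/dI = −0.084.
η = (dQ/dI)·(I/Q) = -0.084 × (2350/905.600) = -0.218.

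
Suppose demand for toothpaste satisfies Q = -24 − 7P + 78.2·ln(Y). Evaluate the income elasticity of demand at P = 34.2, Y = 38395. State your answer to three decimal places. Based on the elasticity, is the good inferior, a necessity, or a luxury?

0.139 (necessity)

At P = 34.2, Y = 38395: Q = 562.054.
Holding P constant, ∂Q/∂Y = 78.2/Y = 0.00203672.
η_Y = (∂Q/∂Y)·(Y/Q) = 0.00203672 × (38395/562.054) = 0.139.
Since 0 < η < 1, this is a necessity.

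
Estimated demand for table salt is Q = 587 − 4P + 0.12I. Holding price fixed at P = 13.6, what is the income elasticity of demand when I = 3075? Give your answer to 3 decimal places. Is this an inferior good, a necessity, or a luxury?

0.409 (necessity)

At P = 13.6, I = 3075: Q = 901.600.
Holding P constant, ∂Q/∂I = 0.12.
η_I = (∂Q/∂I)·(I/Q) = 0.12 × (3075/901.600) = 0.409.
Since 0 < η < 1, this is a necessity.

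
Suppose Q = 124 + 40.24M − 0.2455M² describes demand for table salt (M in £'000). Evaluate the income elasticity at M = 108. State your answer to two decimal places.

At M = 108: Q = 1606.4080.
dQ/dM = 40.24 − 0.491M = -12.78800.
η = (dQ/dM)·(M/Q) = -12.78800 × (108/1606.4080) = -0.86.

-0.86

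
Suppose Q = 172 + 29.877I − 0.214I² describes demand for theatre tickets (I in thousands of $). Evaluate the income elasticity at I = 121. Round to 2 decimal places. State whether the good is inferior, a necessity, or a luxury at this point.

-4.05 (inferior good)

At I = 121: Q = 653.9430.
dQ/dI = 29.877 − 0.428I = -21.91100.
η = (dQ/dI)·(I/Q) = -21.91100 × (121/653.9430) = -4.05.
η < 0 ⇒ inferior good.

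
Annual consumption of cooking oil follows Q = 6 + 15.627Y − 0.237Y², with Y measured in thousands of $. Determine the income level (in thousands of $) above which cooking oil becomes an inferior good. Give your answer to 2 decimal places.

dQ/dY = 15.627 − 0.474Y.
The good is inferior where dQ/dY < 0. Setting dQ/dY = 0 gives Y = 15.627 / 0.474 = 32.97.

32.97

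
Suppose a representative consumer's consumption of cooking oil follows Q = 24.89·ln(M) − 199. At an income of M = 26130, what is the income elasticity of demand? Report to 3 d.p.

At M = 26130: Q = 54.152.
dQ/dM = 24.89/M = 0.000952545 at this income.
η = (dQ/dM)·(M/Q) = 0.000952545 × (26130/54.152) = 0.460.

0.460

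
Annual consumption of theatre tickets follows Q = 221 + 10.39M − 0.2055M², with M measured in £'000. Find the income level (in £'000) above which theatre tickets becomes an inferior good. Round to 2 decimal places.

25.28

dQ/dM = 10.39 − 0.411M.
The good is inferior where dQ/dM < 0. Setting dQ/dM = 0 gives M = 10.39 / 0.411 = 25.28.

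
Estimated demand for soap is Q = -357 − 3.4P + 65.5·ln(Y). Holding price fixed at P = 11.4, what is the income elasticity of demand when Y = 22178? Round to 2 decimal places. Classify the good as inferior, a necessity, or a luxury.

0.25 (necessity)

At P = 11.4, Y = 22178: Q = 259.689.
Holding P constant, ∂Q/∂Y = 65.5/Y = 0.00295338.
η_Y = (∂Q/∂Y)·(Y/Q) = 0.00295338 × (22178/259.689) = 0.25.
Since 0 < η < 1, this is a necessity.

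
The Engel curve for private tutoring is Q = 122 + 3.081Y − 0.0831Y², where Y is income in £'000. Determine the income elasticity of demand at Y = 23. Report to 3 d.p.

At Y = 23: Q = 148.9031.
dQ/dY = 3.081 − 0.1662Y = -0.74160.
η = (dQ/dY)·(Y/Q) = -0.74160 × (23/148.9031) = -0.115.

-0.115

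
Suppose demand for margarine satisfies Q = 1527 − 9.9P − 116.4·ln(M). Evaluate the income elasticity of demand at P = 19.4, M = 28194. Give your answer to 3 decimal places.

-0.819

At P = 19.4, M = 28194: Q = 142.205.
Holding P constant, ∂Q/∂M = -116.4/M = -0.00412854.
η_M = (∂Q/∂M)·(M/Q) = -0.00412854 × (28194/142.205) = -0.819.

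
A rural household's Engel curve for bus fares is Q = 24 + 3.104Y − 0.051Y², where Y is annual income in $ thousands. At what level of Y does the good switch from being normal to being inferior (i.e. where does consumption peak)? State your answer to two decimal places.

dQ/dY = 3.104 − 0.102Y.
The good is inferior where dQ/dY < 0. Setting dQ/dY = 0 gives Y = 3.104 / 0.102 = 30.43.

30.43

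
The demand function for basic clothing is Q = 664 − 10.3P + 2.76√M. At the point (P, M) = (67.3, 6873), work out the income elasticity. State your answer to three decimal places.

0.573

At P = 67.3, M = 6873: Q = 199.624.
Holding P constant, ∂Q/∂M = 2.76/(2√M) = 0.0166458.
η_M = (∂Q/∂M)·(M/Q) = 0.0166458 × (6873/199.624) = 0.573.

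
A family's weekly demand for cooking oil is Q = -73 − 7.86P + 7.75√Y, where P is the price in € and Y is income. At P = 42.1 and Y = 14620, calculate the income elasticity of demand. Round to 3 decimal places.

At P = 42.1, Y = 14620: Q = 533.171.
Holding P constant, ∂Q/∂Y = 7.75/(2√Y) = 0.0320478.
η_Y = (∂Q/∂Y)·(Y/Q) = 0.0320478 × (14620/533.171) = 0.879.

0.879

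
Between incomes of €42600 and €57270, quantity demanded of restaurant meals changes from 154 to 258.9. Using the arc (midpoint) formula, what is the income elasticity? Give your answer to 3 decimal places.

ΔQ = 258.9 − 154 = 104.9; midpoint Q̄ = (154 + 258.9)/2 = 206.45.
ΔI = 57270 − 42600 = 14670; midpoint Ī = (42600 + 57270)/2 = 49935.
η = (ΔQ/Q̄) ÷ (ΔI/Ī) = (104.9/206.45) ÷ (14670/49935) = 1.730.

1.730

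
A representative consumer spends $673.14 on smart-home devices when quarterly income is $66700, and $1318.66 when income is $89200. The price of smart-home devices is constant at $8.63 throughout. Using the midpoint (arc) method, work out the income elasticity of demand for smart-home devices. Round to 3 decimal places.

2.246

With a constant price, Q₁ = 673.14/8.63 = 78.000 and Q₂ = 1318.66/8.63 = 152.800 (equivalently, work directly with expenditure since P cancels).
Midpoint %ΔQ = (1318.66 − 673.14)/995.90 = 0.64818; midpoint %ΔI = (89200 − 66700)/77950 = 0.28865.
η = 0.64818 / 0.28865 = 2.246.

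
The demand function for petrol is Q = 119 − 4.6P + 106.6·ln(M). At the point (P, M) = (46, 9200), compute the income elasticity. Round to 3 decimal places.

0.121

At P = 46, M = 9200: Q = 880.334.
Holding P constant, ∂Q/∂M = 106.6/M = 0.011587.
η_M = (∂Q/∂M)·(M/Q) = 0.011587 × (9200/880.334) = 0.121.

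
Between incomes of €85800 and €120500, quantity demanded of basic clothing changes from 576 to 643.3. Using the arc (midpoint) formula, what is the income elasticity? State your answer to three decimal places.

0.328

ΔQ = 643.3 − 576 = 67.3; midpoint Q̄ = (576 + 643.3)/2 = 609.65.
ΔI = 120500 − 85800 = 34700; midpoint Ī = (85800 + 120500)/2 = 103150.
η = (ΔQ/Q̄) ÷ (ΔI/Ī) = (67.3/609.65) ÷ (34700/103150) = 0.328.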